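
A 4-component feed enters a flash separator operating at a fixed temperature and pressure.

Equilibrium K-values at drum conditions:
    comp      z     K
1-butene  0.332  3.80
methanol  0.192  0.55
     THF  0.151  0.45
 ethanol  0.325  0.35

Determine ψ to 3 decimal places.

Material balance + equilibrium reduce to Σ zᵢ(Kᵢ−1)/(1+ψ(Kᵢ−1)) = 0.
Check two-phase: ΣzᵢKᵢ = 1.549 > 1 and Σzᵢ/Kᵢ = 1.701 > 1, so g(0) = 0.549 > 0 and g(1) = -0.701 < 0.
Newton iteration, ψ⁰ = 0.5:
  ψ = 0.500: g = -0.1517, g' = -0.905 → ψ = 0.332
  ψ = 0.332: g = 0.0088, g' = -1.044 → ψ = 0.341
Converged at ψ = 0.341.

ψ = 0.341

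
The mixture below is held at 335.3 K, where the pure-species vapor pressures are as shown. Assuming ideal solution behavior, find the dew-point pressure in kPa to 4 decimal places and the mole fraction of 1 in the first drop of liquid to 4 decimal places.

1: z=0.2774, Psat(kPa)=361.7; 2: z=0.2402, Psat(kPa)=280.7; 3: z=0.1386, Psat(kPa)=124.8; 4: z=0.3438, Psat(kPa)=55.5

Pdew = 112.0094 kPa, x_1 = 0.0859

At the dew point ψ → 1, so Σzᵢ/Kᵢ = 1 with Kᵢ = Pᵢˢᵃᵗ/P ⇒ 1/P = Σzᵢ/Pᵢˢᵃᵗ.
1/P = 0.2774/361.7 + 0.2402/280.7 + 0.1386/124.8 + 0.3438/55.5 = 0.0089278 ⇒ P = 112.0094 kPa
xᵢ = zᵢP/Pᵢˢᵃᵗ ⇒ x_1 = 0.2774·112.0094/361.7 = 0.0859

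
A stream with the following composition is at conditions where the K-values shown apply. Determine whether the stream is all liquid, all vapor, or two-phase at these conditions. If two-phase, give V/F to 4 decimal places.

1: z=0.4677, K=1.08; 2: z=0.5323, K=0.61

all liquid

ΣzᵢKᵢ = 0.8298; Σzᵢ/Kᵢ = 1.3057.
Since ΣzᵢKᵢ < 1 the mixture is below its bubble point — single liquid phase.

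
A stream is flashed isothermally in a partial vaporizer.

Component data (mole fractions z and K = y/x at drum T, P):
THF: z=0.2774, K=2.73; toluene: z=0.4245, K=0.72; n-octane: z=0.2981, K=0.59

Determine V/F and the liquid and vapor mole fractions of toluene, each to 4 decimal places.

V/F = 0.4089, x_toluene = 0.4794, y_toluene = 0.3452

Material balance + equilibrium reduce to Σ zᵢ(Kᵢ−1)/(1+V/F(Kᵢ−1)) = 0.
Feasibility: ΣzᵢKᵢ = 1.2388, Σzᵢ/Kᵢ = 1.1964 — both > 1, two phases present.
Newton–Raphson from V/F = 0.5:
  V/F = 0.5000: g = -0.03463, g' = -0.3630 → V/F = 0.4046
  V/F = 0.4046: g = 0.00173, g' = -0.4016 → V/F = 0.4089
Converged at V/F = 0.4089.
Compositions from xᵢ = zᵢ/(1+V/F(Kᵢ−1)), yᵢ = Kᵢxᵢ:
  THF: x = 0.1625, y = 0.4435
  toluene: x = 0.4794, y = 0.3452
  n-octane: x = 0.3581, y = 0.2113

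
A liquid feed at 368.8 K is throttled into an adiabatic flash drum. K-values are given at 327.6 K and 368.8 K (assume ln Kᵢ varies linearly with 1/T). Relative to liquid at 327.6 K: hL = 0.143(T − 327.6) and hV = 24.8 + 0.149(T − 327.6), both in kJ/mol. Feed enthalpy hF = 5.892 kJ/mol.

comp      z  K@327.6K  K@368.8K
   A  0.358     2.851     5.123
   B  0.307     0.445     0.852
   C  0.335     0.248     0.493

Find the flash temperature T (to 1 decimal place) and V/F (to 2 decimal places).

Adiabatic flash: solve Rachford–Rice at each trial T, then check hF = ψ·hV(T) + (1−ψ)·hL(T).
  T = 327.6 K: K = (2.851, 0.445, 0.248), RR gives ψ = 0.196, H_out = 4.851 kJ/mol
  T = 368.8 K: K = (5.123, 0.852, 0.493), RR gives ψ = 0.811, H_out = 26.193 kJ/mol
  T = 348.2 K: K = (3.889, 0.628, 0.357), RR gives ψ = 0.460, H_out = 14.415 kJ/mol
  T = 337.9 K: K = (3.345, 0.531, 0.299), RR gives ψ = 0.328, H_out = 9.619 kJ/mol
  T = 332.8 K: K = (3.095, 0.487, 0.273), RR gives ψ = 0.263, H_out = 7.285 kJ/mol
  T = 330.2 K: K = (2.971, 0.466, 0.260), RR gives ψ = 0.230, H_out = 6.080 kJ/mol
  T = 328.9 K: K = (2.911, 0.455, 0.254), RR gives ψ = 0.213, H_out = 5.469 kJ/mol
Linear interpolation between T = 328.9 (H_out = 5.469) and T = 330.2 (H_out = 6.080) on hF = 5.892 gives T ≈ 329.8 K, at which ψ = 0.22.

T = 329.8 K, V/F = 0.22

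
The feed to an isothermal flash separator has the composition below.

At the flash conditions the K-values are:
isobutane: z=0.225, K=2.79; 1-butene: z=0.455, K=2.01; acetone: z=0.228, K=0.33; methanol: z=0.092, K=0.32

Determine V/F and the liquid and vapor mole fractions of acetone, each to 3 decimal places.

V/F = 0.748, x_acetone = 0.457, y_acetone = 0.151

Material balance + equilibrium reduce to Σ zᵢ(Kᵢ−1)/(1+V/F(Kᵢ−1)) = 0.
Check two-phase: ΣzᵢKᵢ = 1.647 > 1 and Σzᵢ/Kᵢ = 1.285 > 1, so g(0) = 0.647 > 0 and g(1) = -0.285 < 0.
Newton–Raphson from V/F = 0.5:
  V/F = 0.500: g = 0.1934, g' = -0.735 → V/F = 0.763
  V/F = 0.763: g = -0.0129, g' = -0.889 → V/F = 0.749
  V/F = 0.749: g = -0.0001, g' = -0.871 → V/F = 0.748
Converged at V/F = 0.748.
Compositions from xᵢ = zᵢ/(1+V/F(Kᵢ−1)), yᵢ = Kᵢxᵢ:
  isobutane: x = 0.096, y = 0.268
  1-butene: x = 0.259, y = 0.521
  acetone: x = 0.457, y = 0.151
  methanol: x = 0.187, y = 0.060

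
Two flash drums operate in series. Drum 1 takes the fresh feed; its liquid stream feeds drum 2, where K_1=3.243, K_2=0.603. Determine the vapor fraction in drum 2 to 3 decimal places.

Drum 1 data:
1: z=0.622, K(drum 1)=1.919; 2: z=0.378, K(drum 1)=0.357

Drum 1:
Material balance + equilibrium reduce to Σ zᵢ(Kᵢ−1)/(1+ψ₁(Kᵢ−1)) = 0.
Check two-phase: ΣzᵢKᵢ = 1.329 > 1 and Σzᵢ/Kᵢ = 1.383 > 1, so g(0) = 0.329 > 0 and g(1) = -0.383 < 0.
Binary case is linear: z₁(K₁−1)(1+ψ₁(K₂−1)) + z₂(K₂−1)(1+ψ₁(K₁−1)) = 0
⇒ ψ₁ = [z₁(K₁−1)+z₂(K₂−1)] / [−(K₁−1)(K₂−1)] = 0.3286/0.5909 = 0.556
Drum-1 compositions:
  1: x = 0.412, y = 0.790
  2: x = 0.588, y = 0.210
Drum-2 feed = drum-1 liquid: z₂ = (0.4117, 0.5883).
Drum 2:
Let ψ₂ = V/F and solve Σ zᵢ(Kᵢ−1)/(1+ψ₂(Kᵢ−1)) = 0.
Feasibility: ΣzᵢKᵢ = 1.690, Σzᵢ/Kᵢ = 1.103 — both > 1, two phases present.
Newton iteration, ψ₂⁰ = 0.5:
  ψ₂ = 0.500: g = 0.1438, g' = -0.605 → ψ₂ = 0.738
  ψ₂ = 0.738: g = 0.0174, g' = -0.479 → ψ₂ = 0.774
  ψ₂ = 0.774: g = 0.0002, g' = -0.470 → ψ₂ = 0.775
Converged at ψ₂ = 0.775.
  1: x = 0.150, y = 0.488
  2: x = 0.850, y = 0.512

V/F (drum 2) = 0.775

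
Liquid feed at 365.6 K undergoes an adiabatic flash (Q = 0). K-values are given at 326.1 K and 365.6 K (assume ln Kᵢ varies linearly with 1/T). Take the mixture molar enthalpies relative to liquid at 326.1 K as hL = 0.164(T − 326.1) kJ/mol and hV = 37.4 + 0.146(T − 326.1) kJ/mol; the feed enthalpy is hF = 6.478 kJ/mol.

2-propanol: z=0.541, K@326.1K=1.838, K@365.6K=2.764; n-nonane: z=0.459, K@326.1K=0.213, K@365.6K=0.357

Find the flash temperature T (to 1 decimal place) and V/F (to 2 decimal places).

Adiabatic flash: solve Rachford–Rice at each trial T, then check hF = ψ·hV(T) + (1−ψ)·hL(T).
  T = 326.1 K: K = (1.838, 0.213), RR gives ψ = 0.140, H_out = 5.224 kJ/mol
  T = 365.6 K: K = (2.764, 0.357), RR gives ψ = 0.581, H_out = 27.800 kJ/mol
  T = 345.9 K: K = (2.282, 0.280), RR gives ψ = 0.393, H_out = 17.815 kJ/mol
  T = 336.0 K: K = (2.054, 0.245), RR gives ψ = 0.281, H_out = 12.098 kJ/mol
  T = 331.1 K: K = (1.946, 0.229), RR gives ψ = 0.216, H_out = 8.893 kJ/mol
  T = 328.6 K: K = (1.892, 0.221), RR gives ψ = 0.180, H_out = 7.117 kJ/mol
  T = 327.4 K: K = (1.866, 0.217), RR gives ψ = 0.161, H_out = 6.225 kJ/mol
Linear interpolation between T = 327.4 (H_out = 6.225) and T = 328.6 (H_out = 7.117) on hF = 6.478 gives T ≈ 327.7 K, at which ψ = 0.17.

T = 327.7 K, V/F = 0.17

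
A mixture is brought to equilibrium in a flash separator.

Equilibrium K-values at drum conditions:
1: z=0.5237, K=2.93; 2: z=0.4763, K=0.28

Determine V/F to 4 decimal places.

Binary case is linear: z₁(K₁−1)(1+V/F(K₂−1)) + z₂(K₂−1)(1+V/F(K₁−1)) = 0
⇒ V/F = [z₁(K₁−1)+z₂(K₂−1)] / [−(K₁−1)(K₂−1)] = 0.66781/1.38960 = 0.4806

V/F = 0.4806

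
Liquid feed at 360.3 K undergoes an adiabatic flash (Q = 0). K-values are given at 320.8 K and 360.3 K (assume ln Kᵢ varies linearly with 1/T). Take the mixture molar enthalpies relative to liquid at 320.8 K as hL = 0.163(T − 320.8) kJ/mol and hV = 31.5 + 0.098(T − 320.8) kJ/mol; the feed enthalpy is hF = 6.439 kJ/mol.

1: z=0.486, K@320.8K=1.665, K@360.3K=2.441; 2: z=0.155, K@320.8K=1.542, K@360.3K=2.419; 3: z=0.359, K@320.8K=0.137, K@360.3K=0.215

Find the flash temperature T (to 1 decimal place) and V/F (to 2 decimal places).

T = 322.0 K, V/F = 0.20

Adiabatic flash: solve Rachford–Rice at each trial T, then check hF = ψ·hV(T) + (1−ψ)·hL(T).
  T = 320.8 K: K = (1.665, 1.542, 0.137), RR gives ψ = 0.177, H_out = 5.583 kJ/mol
  T = 360.3 K: K = (2.441, 2.419, 0.215), RR gives ψ = 0.566, H_out = 22.829 kJ/mol
  T = 340.6 K: K = (2.039, 1.958, 0.174), RR gives ψ = 0.424, H_out = 16.033 kJ/mol
  T = 330.7 K: K = (1.848, 1.744, 0.155), RR gives ψ = 0.322, H_out = 11.552 kJ/mol
  T = 325.8 K: K = (1.757, 1.642, 0.146), RR gives ψ = 0.258, H_out = 8.848 kJ/mol
  T = 323.3 K: K = (1.711, 1.592, 0.141), RR gives ψ = 0.220, H_out = 7.291 kJ/mol
  T = 322.1 K: K = (1.689, 1.568, 0.139), RR gives ψ = 0.200, H_out = 6.492 kJ/mol
Linear interpolation between T = 320.8 (H_out = 5.583) and T = 322.1 (H_out = 6.492) on hF = 6.439 gives T ≈ 322.0 K, at which ψ = 0.20.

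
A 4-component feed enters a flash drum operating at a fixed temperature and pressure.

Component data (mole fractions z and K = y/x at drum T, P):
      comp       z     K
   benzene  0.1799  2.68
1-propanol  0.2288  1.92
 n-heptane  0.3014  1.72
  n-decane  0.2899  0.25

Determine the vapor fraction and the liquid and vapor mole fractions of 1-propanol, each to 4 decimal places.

ψ = 0.6497, x_1-propanol = 0.1432, y_1-propanol = 0.2749

Material balance + equilibrium reduce to Σ zᵢ(Kᵢ−1)/(1+ψ(Kᵢ−1)) = 0.
g(0) = ΣzᵢKᵢ − 1 = 0.5123 and g(1) = 1 − Σzᵢ/Kᵢ = -0.5211, so a root lies in (0, 1).
Newton iteration, ψ⁰ = 0.5:
  ψ = 0.5000: g = 0.12012, g' = -0.7428 → ψ = 0.6617
  ψ = 0.6617: g = -0.01070, g' = -0.9031 → ψ = 0.6499
  ψ = 0.6499: g = -0.00011, g' = -0.8850 → ψ = 0.6497
Converged at ψ = 0.6497.
Compositions from xᵢ = zᵢ/(1+ψ(Kᵢ−1)), yᵢ = Kᵢxᵢ:
  benzene: x = 0.0860, y = 0.2305
  1-propanol: x = 0.1432, y = 0.2749
  n-heptane: x = 0.2053, y = 0.3532
  n-decane: x = 0.5654, y = 0.1414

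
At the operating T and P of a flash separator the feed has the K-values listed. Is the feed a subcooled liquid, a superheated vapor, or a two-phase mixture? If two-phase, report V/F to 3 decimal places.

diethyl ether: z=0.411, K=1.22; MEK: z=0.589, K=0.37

subcooled liquid

ΣzᵢKᵢ = 0.719; Σzᵢ/Kᵢ = 1.929.
Since ΣzᵢKᵢ < 1 the mixture is below its bubble point — single liquid phase.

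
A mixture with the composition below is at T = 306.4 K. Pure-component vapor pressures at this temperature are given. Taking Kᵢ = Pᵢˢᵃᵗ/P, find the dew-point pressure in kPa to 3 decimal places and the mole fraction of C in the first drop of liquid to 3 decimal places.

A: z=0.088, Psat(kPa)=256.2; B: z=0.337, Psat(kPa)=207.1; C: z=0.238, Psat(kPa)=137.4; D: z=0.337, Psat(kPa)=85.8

Pdew = 131.051 kPa, x_C = 0.227

At the dew point ψ → 1, so Σzᵢ/Kᵢ = 1 with Kᵢ = Pᵢˢᵃᵗ/P ⇒ 1/P = Σzᵢ/Pᵢˢᵃᵗ.
1/P = 0.088/256.2 + 0.337/207.1 + 0.238/137.4 + 0.337/85.8 = 0.007631 ⇒ P = 131.051 kPa
xᵢ = zᵢP/Pᵢˢᵃᵗ ⇒ x_C = 0.238·131.051/137.4 = 0.227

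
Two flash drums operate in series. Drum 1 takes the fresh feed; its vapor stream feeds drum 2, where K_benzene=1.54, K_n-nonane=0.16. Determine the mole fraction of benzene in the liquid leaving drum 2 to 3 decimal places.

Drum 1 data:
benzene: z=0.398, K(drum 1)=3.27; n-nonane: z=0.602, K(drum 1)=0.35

Drum 1:
Material balance + equilibrium reduce to Σ zᵢ(Kᵢ−1)/(1+ψ₁(Kᵢ−1)) = 0.
g(0) = ΣzᵢKᵢ − 1 = 0.512 and g(1) = 1 − Σzᵢ/Kᵢ = -0.842, so a root lies in (0, 1).
Newton–Raphson from ψ₁ = 0.5:
  ψ₁ = 0.500: g = -0.1565, g' = -1.008 → ψ₁ = 0.345
  ψ₁ = 0.345: g = 0.0025, g' = -1.068 → ψ₁ = 0.347
Converged at ψ₁ = 0.347.
Drum-1 compositions:
  benzene: x = 0.223, y = 0.728
  n-nonane: x = 0.777, y = 0.272
Drum-2 feed = drum-1 vapor: z₂ = (0.7279, 0.2721).
Drum 2:
Binary case is linear: z₁(K₁−1)(1+ψ₂(K₂−1)) + z₂(K₂−1)(1+ψ₂(K₁−1)) = 0
⇒ ψ₂ = [z₁(K₁−1)+z₂(K₂−1)] / [−(K₁−1)(K₂−1)] = 0.1645/0.4536 = 0.363
  benzene: x = 0.609, y = 0.937
  n-nonane: x = 0.391, y = 0.063

x_benzene (drum 2) = 0.609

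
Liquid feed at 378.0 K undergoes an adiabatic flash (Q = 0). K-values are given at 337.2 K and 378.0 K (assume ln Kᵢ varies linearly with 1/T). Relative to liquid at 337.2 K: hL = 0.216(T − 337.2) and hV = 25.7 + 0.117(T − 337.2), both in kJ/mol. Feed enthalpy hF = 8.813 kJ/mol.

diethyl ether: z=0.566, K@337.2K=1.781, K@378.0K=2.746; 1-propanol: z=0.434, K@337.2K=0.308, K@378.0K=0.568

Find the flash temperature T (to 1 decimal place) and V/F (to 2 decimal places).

Adiabatic flash: solve Rachford–Rice at each trial T, then check hF = ψ·hV(T) + (1−ψ)·hL(T).
  T = 337.2 K: K = (1.781, 0.308), RR gives ψ = 0.262, H_out = 6.739 kJ/mol
  T = 378.0 K: K = (2.746, 0.568), RR gives ψ = 1.000, H_out = 30.474 kJ/mol
  T = 357.6 K: K = (2.239, 0.426), RR gives ψ = 0.635, H_out = 19.447 kJ/mol
  T = 347.4 K: K = (2.004, 0.364), RR gives ψ = 0.457, H_out = 13.492 kJ/mol
  T = 342.3 K: K = (1.891, 0.335), RR gives ψ = 0.364, H_out = 10.274 kJ/mol
  T = 339.8 K: K = (1.837, 0.322), RR gives ψ = 0.316, H_out = 8.590 kJ/mol
  T = 341.1 K: K = (1.865, 0.329), RR gives ψ = 0.341, H_out = 9.476 kJ/mol
Linear interpolation between T = 339.8 (H_out = 8.590) and T = 341.1 (H_out = 9.476) on hF = 8.813 gives T ≈ 340.1 K, at which ψ = 0.32.

T = 340.1 K, V/F = 0.32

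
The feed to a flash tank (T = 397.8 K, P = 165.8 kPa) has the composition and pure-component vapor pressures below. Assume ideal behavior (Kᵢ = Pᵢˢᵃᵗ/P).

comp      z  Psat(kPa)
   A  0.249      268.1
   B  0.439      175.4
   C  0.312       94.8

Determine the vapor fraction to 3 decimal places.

Raoult's law: Kᵢ = Pᵢˢᵃᵗ/P = Pᵢˢᵃᵗ/165.8.
  K_A = 268.1/165.8 = 1.61701, K_B = 175.4/165.8 = 1.05790, K_C = 94.8/165.8 = 0.57177
Rachford–Rice: g(ψ) = Σ zᵢ(Kᵢ−1)/(1+ψ(Kᵢ−1)) = 0.
Feasibility: ΣzᵢKᵢ = 1.045, Σzᵢ/Kᵢ = 1.115 — both > 1, two phases present.
Newton iteration, ψ⁰ = 0.5:
  ψ = 0.500: g = -0.0279, g' = -0.149 → ψ = 0.313
  ψ = 0.313: g = -0.0006, g' = -0.144 → ψ = 0.309
Converged at ψ = 0.309.

ψ = 0.309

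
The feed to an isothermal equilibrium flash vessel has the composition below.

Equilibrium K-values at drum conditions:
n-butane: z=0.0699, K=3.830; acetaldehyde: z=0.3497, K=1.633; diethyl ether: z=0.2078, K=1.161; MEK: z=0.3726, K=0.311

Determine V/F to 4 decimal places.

V/F = 0.3024

Rachford–Rice: g(V/F) = Σ zᵢ(Kᵢ−1)/(1+V/F(Kᵢ−1)) = 0.
Check two-phase: ΣzᵢKᵢ = 1.1959 > 1 and Σzᵢ/Kᵢ = 1.6095 > 1, so g(0) = 0.1959 > 0 and g(1) = -0.6095 < 0.
Newton iteration, V/F⁰ = 0.59:
  V/F = 0.5900: g = -0.16674, g' = -0.6595 → V/F = 0.3372
  V/F = 0.3372: g = -0.01902, g' = -0.5467 → V/F = 0.3024
Converged at V/F = 0.3024.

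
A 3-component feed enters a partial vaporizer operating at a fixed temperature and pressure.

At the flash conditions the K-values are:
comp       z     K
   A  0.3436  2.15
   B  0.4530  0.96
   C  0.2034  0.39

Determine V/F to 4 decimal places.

Material balance + equilibrium reduce to Σ zᵢ(Kᵢ−1)/(1+V/F(Kᵢ−1)) = 0.
g(0) = ΣzᵢKᵢ − 1 = 0.2529 and g(1) = 1 − Σzᵢ/Kᵢ = -0.1532, so a root lies in (0, 1).
Newton iteration, V/F⁰ = 0.5:
  V/F = 0.5000: g = 0.05387, g' = -0.3406 → V/F = 0.6581
  V/F = 0.6581: g = -0.00100, g' = -0.3593 → V/F = 0.6554
Converged at V/F = 0.6554.

V/F = 0.6554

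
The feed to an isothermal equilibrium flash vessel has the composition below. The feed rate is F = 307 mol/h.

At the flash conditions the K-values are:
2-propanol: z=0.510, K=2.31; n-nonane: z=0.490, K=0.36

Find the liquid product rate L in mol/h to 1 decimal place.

L = 177.2 mol/h

Let ψ = V/F and solve Σ zᵢ(Kᵢ−1)/(1+ψ(Kᵢ−1)) = 0.
Check two-phase: ΣzᵢKᵢ = 1.355 > 1 and Σzᵢ/Kᵢ = 1.582 > 1, so g(0) = 0.355 > 0 and g(1) = -0.582 < 0.
Iterate (Newton) starting at ψ = 0.44:
  ψ = 0.440: g = -0.0127, g' = -0.741 → ψ = 0.423
Converged at ψ = 0.423.
Then V = ψ·F = 0.4228·307 = 129.8 mol/h and L = F − V = 177.2 mol/h.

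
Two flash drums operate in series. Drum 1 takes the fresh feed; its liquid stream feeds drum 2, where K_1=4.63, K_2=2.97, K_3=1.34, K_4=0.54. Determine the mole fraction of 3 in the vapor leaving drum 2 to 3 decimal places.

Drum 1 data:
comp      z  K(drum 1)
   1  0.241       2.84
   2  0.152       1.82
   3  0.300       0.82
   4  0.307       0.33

y_3 (drum 2) = 0.344

Drum 1:
Rachford–Rice: g(ψ₁) = Σ zᵢ(Kᵢ−1)/(1+ψ₁(Kᵢ−1)) = 0.
Check two-phase: ΣzᵢKᵢ = 1.308 > 1 and Σzᵢ/Kᵢ = 1.465 > 1, so g(0) = 0.308 > 0 and g(1) = -0.465 < 0.
Iterate (Newton) starting at ψ₁ = 0.5:
  ψ₁ = 0.500: g = -0.0493, g' = -0.596 → ψ₁ = 0.417
Converged at ψ₁ = 0.417.
Drum-1 compositions:
  1: x = 0.136, y = 0.387
  2: x = 0.113, y = 0.206
  3: x = 0.324, y = 0.266
  4: x = 0.426, y = 0.141
Drum-2 feed = drum-1 liquid: z₂ = (0.1364, 0.1133, 0.3243, 0.4260).
Drum 2:
Iterate (Newton) starting at ψ₂ = 0.46:
  ψ₂ = 0.460: g = 0.1493, g' = -0.546 → ψ₂ = 0.733
  ψ₂ = 0.733: g = 0.0190, g' = -0.437 → ψ₂ = 0.777
Converged at ψ₂ = 0.777.
  1: x = 0.036, y = 0.165
  2: x = 0.045, y = 0.133
  3: x = 0.257, y = 0.344
  4: x = 0.663, y = 0.358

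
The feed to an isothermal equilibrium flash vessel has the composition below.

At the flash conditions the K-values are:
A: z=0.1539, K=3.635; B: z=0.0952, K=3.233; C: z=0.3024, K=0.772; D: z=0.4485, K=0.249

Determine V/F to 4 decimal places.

Material balance + equilibrium reduce to Σ zᵢ(Kᵢ−1)/(1+V/F(Kᵢ−1)) = 0.
Feasibility: ΣzᵢKᵢ = 1.2123, Σzᵢ/Kᵢ = 2.2647 — both > 1, two phases present.
Newton–Raphson from V/F = 0.61:
  V/F = 0.6100: g = -0.45613, g' = -1.1249 → V/F = 0.2045
  V/F = 0.2045: g = -0.06081, g' = -1.0453 → V/F = 0.1463
  V/F = 0.1463: g = 0.00316, g' = -1.1623 → V/F = 0.1491
Converged at V/F = 0.1491.

V/F = 0.1491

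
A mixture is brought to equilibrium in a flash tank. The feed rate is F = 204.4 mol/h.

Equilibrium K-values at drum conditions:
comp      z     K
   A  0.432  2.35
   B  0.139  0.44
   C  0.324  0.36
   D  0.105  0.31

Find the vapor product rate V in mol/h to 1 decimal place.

Newton–Raphson from V/F = 0.62:
  V/F = 0.620: g = -0.2721, g' = -0.853 → V/F = 0.301
  V/F = 0.301: g = -0.0272, g' = -0.744 → V/F = 0.264
  V/F = 0.264: g = 0.0002, g' = -0.755 → V/F = 0.265
Converged at V/F = 0.265.
Then V = V/F·F = 0.2647·204.4 = 54.1 mol/h and L = F − V = 150.3 mol/h.

V = 54.1 mol/h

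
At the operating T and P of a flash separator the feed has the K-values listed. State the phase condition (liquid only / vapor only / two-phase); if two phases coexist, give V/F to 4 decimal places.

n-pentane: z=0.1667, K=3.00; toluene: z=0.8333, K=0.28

liquid only

ΣzᵢKᵢ = 0.7334; Σzᵢ/Kᵢ = 3.0316.
Since ΣzᵢKᵢ < 1 the mixture is below its bubble point — single liquid phase.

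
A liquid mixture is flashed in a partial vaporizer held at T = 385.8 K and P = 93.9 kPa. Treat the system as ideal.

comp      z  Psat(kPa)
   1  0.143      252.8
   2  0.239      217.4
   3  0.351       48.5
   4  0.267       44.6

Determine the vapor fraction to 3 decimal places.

ψ = 0.335

Raoult's law: Kᵢ = Pᵢˢᵃᵗ/P = Pᵢˢᵃᵗ/93.9.
  K_1 = 252.8/93.9 = 2.69223, K_2 = 217.4/93.9 = 2.31523, K_3 = 48.5/93.9 = 0.51651, K_4 = 44.6/93.9 = 0.47497
Material balance + equilibrium reduce to Σ zᵢ(Kᵢ−1)/(1+ψ(Kᵢ−1)) = 0.
Feasibility: ΣzᵢKᵢ = 1.246, Σzᵢ/Kᵢ = 1.398 — both > 1, two phases present.
Newton–Raphson from ψ = 0.5:
  ψ = 0.500: g = -0.0932, g' = -0.549 → ψ = 0.330
  ψ = 0.330: g = 0.0029, g' = -0.593 → ψ = 0.335
Converged at ψ = 0.335.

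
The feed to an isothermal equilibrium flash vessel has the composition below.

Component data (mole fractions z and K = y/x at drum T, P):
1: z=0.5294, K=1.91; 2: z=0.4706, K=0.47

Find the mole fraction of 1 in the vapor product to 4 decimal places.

Iterate (Newton) starting at ψ = 0.5:
  ψ = 0.5000: g = -0.00824, g' = -0.4518 → ψ = 0.4818
  ψ = 0.4818: g = -0.00001, g' = -0.4503 → ψ = 0.4817
Converged at ψ = 0.4817.
Compositions from xᵢ = zᵢ/(1+ψ(Kᵢ−1)), yᵢ = Kᵢxᵢ:
  1: x = 0.3681, y = 0.7030
  2: x = 0.6319, y = 0.2970

y_1 = 0.7030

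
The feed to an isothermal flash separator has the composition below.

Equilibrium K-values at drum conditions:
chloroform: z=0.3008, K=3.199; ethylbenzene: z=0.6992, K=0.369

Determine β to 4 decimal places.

β = 0.1587

Material balance + equilibrium reduce to Σ zᵢ(Kᵢ−1)/(1+β(Kᵢ−1)) = 0.
Check two-phase: ΣzᵢKᵢ = 1.2203 > 1 and Σzᵢ/Kᵢ = 1.9889 > 1, so g(0) = 0.2203 > 0 and g(1) = -0.9889 < 0.
Binary case is linear: z₁(K₁−1)(1+β(K₂−1)) + z₂(K₂−1)(1+β(K₁−1)) = 0
⇒ β = [z₁(K₁−1)+z₂(K₂−1)] / [−(K₁−1)(K₂−1)] = 0.22026/1.38757 = 0.1587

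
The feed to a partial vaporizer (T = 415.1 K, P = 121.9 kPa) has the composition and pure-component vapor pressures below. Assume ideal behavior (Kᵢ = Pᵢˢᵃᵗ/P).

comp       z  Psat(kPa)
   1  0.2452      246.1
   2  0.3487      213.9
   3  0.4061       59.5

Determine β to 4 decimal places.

Raoult's law: Kᵢ = Pᵢˢᵃᵗ/P = Pᵢˢᵃᵗ/121.9.
  K_1 = 246.1/121.9 = 2.018868, K_2 = 213.9/121.9 = 1.754717, K_3 = 59.5/121.9 = 0.488105
Material balance + equilibrium reduce to Σ zᵢ(Kᵢ−1)/(1+β(Kᵢ−1)) = 0.
g(0) = ΣzᵢKᵢ − 1 = 0.3051 and g(1) = 1 − Σzᵢ/Kᵢ = -0.1522, so a root lies in (0, 1).
Newton–Raphson from β = 0.5:
  β = 0.5000: g = 0.07719, g' = -0.4086 → β = 0.6889
  β = 0.6889: g = -0.00118, g' = -0.4278 → β = 0.6861
Converged at β = 0.6861.

β = 0.6861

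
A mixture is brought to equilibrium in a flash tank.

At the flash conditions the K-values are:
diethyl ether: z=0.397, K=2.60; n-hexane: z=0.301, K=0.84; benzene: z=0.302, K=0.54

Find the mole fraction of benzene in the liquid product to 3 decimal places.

x_benzene = 0.481

Let ψ = V/F and solve Σ zᵢ(Kᵢ−1)/(1+ψ(Kᵢ−1)) = 0.
Feasibility: ΣzᵢKᵢ = 1.448, Σzᵢ/Kᵢ = 1.070 — both > 1, two phases present.
Newton–Raphson from ψ = 0.5:
  ψ = 0.500: g = 0.1201, g' = -0.431 → ψ = 0.779
  ψ = 0.779: g = 0.0112, g' = -0.367 → ψ = 0.810
Converged at ψ = 0.810.
Compositions from xᵢ = zᵢ/(1+ψ(Kᵢ−1)), yᵢ = Kᵢxᵢ:
  diethyl ether: x = 0.173, y = 0.450
  n-hexane: x = 0.346, y = 0.290
  benzene: x = 0.481, y = 0.260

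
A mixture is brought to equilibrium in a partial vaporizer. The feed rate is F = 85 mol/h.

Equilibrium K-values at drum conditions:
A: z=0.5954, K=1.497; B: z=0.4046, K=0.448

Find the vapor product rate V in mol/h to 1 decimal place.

V = 22.5 mol/h

Material balance + equilibrium reduce to Σ zᵢ(Kᵢ−1)/(1+β(Kᵢ−1)) = 0.
Check two-phase: ΣzᵢKᵢ = 1.0726 > 1 and Σzᵢ/Kᵢ = 1.3009 > 1, so g(0) = 0.0726 > 0 and g(1) = -0.3009 < 0.
Binary case is linear: z₁(K₁−1)(1+β(K₂−1)) + z₂(K₂−1)(1+β(K₁−1)) = 0
⇒ β = [z₁(K₁−1)+z₂(K₂−1)] / [−(K₁−1)(K₂−1)] = 0.07257/0.27434 = 0.2645
Then V = β·F = 0.2645·85 = 22.5 mol/h and L = F − V = 62.5 mol/h.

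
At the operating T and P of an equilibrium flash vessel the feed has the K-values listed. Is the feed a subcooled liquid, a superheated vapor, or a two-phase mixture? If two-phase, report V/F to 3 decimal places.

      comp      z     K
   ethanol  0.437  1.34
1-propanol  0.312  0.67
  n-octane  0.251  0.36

ΣzᵢKᵢ = 0.885; Σzᵢ/Kᵢ = 1.489.
Since ΣzᵢKᵢ < 1 the mixture is below its bubble point — single liquid phase.

subcooled liquid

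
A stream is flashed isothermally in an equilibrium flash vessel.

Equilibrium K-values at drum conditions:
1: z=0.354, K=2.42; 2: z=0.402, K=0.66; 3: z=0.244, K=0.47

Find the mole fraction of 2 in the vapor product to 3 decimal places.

y_2 = 0.307

Material balance + equilibrium reduce to Σ zᵢ(Kᵢ−1)/(1+ψ(Kᵢ−1)) = 0.
Check two-phase: ΣzᵢKᵢ = 1.237 > 1 and Σzᵢ/Kᵢ = 1.275 > 1, so g(0) = 0.237 > 0 and g(1) = -0.275 < 0.
Iterate (Newton) starting at ψ = 0.66:
  ψ = 0.660: g = -0.1156, g' = -0.430 → ψ = 0.391
  ψ = 0.391: g = 0.0025, g' = -0.466 → ψ = 0.396
Converged at ψ = 0.396.
Compositions from xᵢ = zᵢ/(1+ψ(Kᵢ−1)), yᵢ = Kᵢxᵢ:
  1: x = 0.227, y = 0.548
  2: x = 0.465, y = 0.307
  3: x = 0.309, y = 0.145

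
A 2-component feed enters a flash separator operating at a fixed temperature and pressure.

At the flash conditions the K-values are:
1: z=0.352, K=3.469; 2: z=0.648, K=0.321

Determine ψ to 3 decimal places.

ψ = 0.256

Binary case is linear: z₁(K₁−1)(1+ψ(K₂−1)) + z₂(K₂−1)(1+ψ(K₁−1)) = 0
⇒ ψ = [z₁(K₁−1)+z₂(K₂−1)] / [−(K₁−1)(K₂−1)] = 0.4291/1.6765 = 0.256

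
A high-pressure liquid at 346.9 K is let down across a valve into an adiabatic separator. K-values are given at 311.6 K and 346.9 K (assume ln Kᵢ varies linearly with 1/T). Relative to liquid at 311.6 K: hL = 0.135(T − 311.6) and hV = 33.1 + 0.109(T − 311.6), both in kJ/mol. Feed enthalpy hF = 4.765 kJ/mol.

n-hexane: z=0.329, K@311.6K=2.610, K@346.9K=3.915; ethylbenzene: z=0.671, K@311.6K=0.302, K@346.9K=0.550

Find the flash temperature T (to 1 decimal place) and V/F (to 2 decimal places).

Adiabatic flash: solve Rachford–Rice at each trial T, then check hF = ψ·hV(T) + (1−ψ)·hL(T).
  T = 311.6 K: K = (2.610, 0.302), RR gives ψ = 0.055, H_out = 1.806 kJ/mol
  T = 346.9 K: K = (3.915, 0.550), RR gives ψ = 0.501, H_out = 20.886 kJ/mol
  T = 329.2 K: K = (3.230, 0.414), RR gives ψ = 0.260, H_out = 10.873 kJ/mol
  T = 320.4 K: K = (2.912, 0.355), RR gives ψ = 0.159, H_out = 6.419 kJ/mol
  T = 316.0 K: K = (2.759, 0.328), RR gives ψ = 0.108, H_out = 4.155 kJ/mol
  T = 318.2 K: K = (2.835, 0.341), RR gives ψ = 0.134, H_out = 5.295 kJ/mol
Linear interpolation between T = 316.0 (H_out = 4.155) and T = 318.2 (H_out = 5.295) on hF = 4.765 gives T ≈ 317.2 K, at which ψ = 0.12.

T = 317.2 K, V/F = 0.12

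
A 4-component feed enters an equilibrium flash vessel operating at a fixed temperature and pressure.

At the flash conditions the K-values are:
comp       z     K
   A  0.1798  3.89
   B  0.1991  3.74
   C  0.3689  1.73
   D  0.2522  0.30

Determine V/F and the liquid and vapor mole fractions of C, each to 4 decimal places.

Material balance + equilibrium reduce to Σ zᵢ(Kᵢ−1)/(1+V/F(Kᵢ−1)) = 0.
Check two-phase: ΣzᵢKᵢ = 2.1579 > 1 and Σzᵢ/Kᵢ = 1.1534 > 1, so g(0) = 1.1579 > 0 and g(1) = -0.1534 < 0.
Newton–Raphson from V/F = 0.62:
  V/F = 0.6200: g = 0.26175, g' = -0.8768 → V/F = 0.9185
  V/F = 0.9185: g = -0.03594, g' = -1.2732 → V/F = 0.8903
  V/F = 0.8903: g = -0.00126, g' = -1.1866 → V/F = 0.8892
Converged at V/F = 0.8892.
Compositions from xᵢ = zᵢ/(1+V/F(Kᵢ−1)), yᵢ = Kᵢxᵢ:
  A: x = 0.0504, y = 0.1959
  B: x = 0.0579, y = 0.2167
  C: x = 0.2237, y = 0.3870
  D: x = 0.6680, y = 0.2004

V/F = 0.8892, x_C = 0.2237, y_C = 0.3870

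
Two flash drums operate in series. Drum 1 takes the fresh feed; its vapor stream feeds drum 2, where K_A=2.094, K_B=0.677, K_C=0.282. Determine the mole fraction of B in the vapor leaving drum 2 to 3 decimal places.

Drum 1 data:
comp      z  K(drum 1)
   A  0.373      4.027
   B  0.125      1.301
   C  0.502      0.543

Drum 1:
Let ψ₁ = V/F and solve Σ zᵢ(Kᵢ−1)/(1+ψ₁(Kᵢ−1)) = 0.
Feasibility: ΣzᵢKᵢ = 1.937, Σzᵢ/Kᵢ = 1.113 — both > 1, two phases present.
Newton iteration, ψ₁⁰ = 0.59:
  ψ₁ = 0.590: g = 0.1231, g' = -0.645 → ψ₁ = 0.781
  ψ₁ = 0.781: g = 0.0094, g' = -0.563 → ψ₁ = 0.798
Converged at ψ₁ = 0.798.
Drum-1 compositions:
  A: x = 0.109, y = 0.440
  B: x = 0.101, y = 0.131
  C: x = 0.790, y = 0.429
Drum-2 feed = drum-1 vapor: z₂ = (0.4399, 0.1311, 0.4289).
Drum 2:
Material balance + equilibrium reduce to Σ zᵢ(Kᵢ−1)/(1+ψ₂(Kᵢ−1)) = 0.
Check two-phase: ΣzᵢKᵢ = 1.131 > 1 and Σzᵢ/Kᵢ = 1.925 > 1, so g(0) = 0.131 > 0 and g(1) = -0.925 < 0.
Newton iteration, ψ₂⁰ = 0.5:
  ψ₂ = 0.500: g = -0.2199, g' = -0.778 → ψ₂ = 0.217
  ψ₂ = 0.217: g = -0.0216, g' = -0.670 → ψ₂ = 0.185
Converged at ψ₂ = 0.185.
  A: x = 0.366, y = 0.766
  B: x = 0.139, y = 0.094
  C: x = 0.495, y = 0.139

y_B (drum 2) = 0.094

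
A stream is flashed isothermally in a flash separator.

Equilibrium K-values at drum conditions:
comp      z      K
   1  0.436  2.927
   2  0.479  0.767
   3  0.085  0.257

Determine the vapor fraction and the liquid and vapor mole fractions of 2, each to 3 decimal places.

ψ = 0.863, x_2 = 0.599, y_2 = 0.460

Rachford–Rice: g(ψ) = Σ zᵢ(Kᵢ−1)/(1+ψ(Kᵢ−1)) = 0.
Feasibility: ΣzᵢKᵢ = 1.665, Σzᵢ/Kᵢ = 1.104 — both > 1, two phases present.
Newton iteration, ψ⁰ = 0.5:
  ψ = 0.500: g = 0.2011, g' = -0.572 → ψ = 0.852
  ψ = 0.852: g = 0.0070, g' = -0.620 → ψ = 0.863
Converged at ψ = 0.863.
Compositions from xᵢ = zᵢ/(1+ψ(Kᵢ−1)), yᵢ = Kᵢxᵢ:
  1: x = 0.164, y = 0.479
  2: x = 0.599, y = 0.460
  3: x = 0.237, y = 0.061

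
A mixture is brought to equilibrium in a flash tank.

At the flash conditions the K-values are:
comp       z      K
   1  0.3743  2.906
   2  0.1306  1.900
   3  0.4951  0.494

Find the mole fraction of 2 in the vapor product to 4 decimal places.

Newton–Raphson from ψ = 0.57:
  ψ = 0.5700: g = 0.06756, g' = -0.6089 → ψ = 0.6809
  ψ = 0.6809: g = 0.00113, g' = -0.5933 → ψ = 0.6828
Converged at ψ = 0.6828.
Compositions from xᵢ = zᵢ/(1+ψ(Kᵢ−1)), yᵢ = Kᵢxᵢ:
  1: x = 0.1626, y = 0.4726
  2: x = 0.0809, y = 0.1537
  3: x = 0.7565, y = 0.3737

y_2 = 0.1537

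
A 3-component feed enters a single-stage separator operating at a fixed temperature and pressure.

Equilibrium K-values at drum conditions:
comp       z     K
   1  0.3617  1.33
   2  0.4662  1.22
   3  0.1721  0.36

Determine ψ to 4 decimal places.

Let ψ = V/F and solve Σ zᵢ(Kᵢ−1)/(1+ψ(Kᵢ−1)) = 0.
g(0) = ΣzᵢKᵢ − 1 = 0.1118 and g(1) = 1 − Σzᵢ/Kᵢ = -0.1321, so a root lies in (0, 1).
Newton–Raphson from ψ = 0.5:
  ψ = 0.5000: g = 0.03288, g' = -0.1998 → ψ = 0.6646
  ψ = 0.6646: g = -0.00429, g' = -0.2571 → ψ = 0.6479
  ψ = 0.6479: g = -0.00006, g' = -0.2498 → ψ = 0.6476
Converged at ψ = 0.6476.

ψ = 0.6476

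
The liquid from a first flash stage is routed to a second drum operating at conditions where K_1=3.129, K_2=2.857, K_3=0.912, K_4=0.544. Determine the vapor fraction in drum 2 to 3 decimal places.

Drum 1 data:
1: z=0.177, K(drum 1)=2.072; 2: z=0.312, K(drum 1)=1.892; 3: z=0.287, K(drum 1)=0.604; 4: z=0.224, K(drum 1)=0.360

Drum 1:
Material balance + equilibrium reduce to Σ zᵢ(Kᵢ−1)/(1+ψ₁(Kᵢ−1)) = 0.
Check two-phase: ΣzᵢKᵢ = 1.211 > 1 and Σzᵢ/Kᵢ = 1.348 > 1, so g(0) = 0.211 > 0 and g(1) = -0.348 < 0.
Newton–Raphson from ψ₁ = 0.42:
  ψ₁ = 0.420: g = 0.0009, g' = -0.464 → ψ₁ = 0.422
Converged at ψ₁ = 0.422.
Drum-1 compositions:
  1: x = 0.122, y = 0.253
  2: x = 0.227, y = 0.429
  3: x = 0.345, y = 0.208
  4: x = 0.307, y = 0.110
Drum-2 feed = drum-1 liquid: z₂ = (0.1219, 0.2267, 0.3446, 0.3069).
Drum 2:
Iterate (Newton) starting at ψ₂ = 0.4:
  ψ₂ = 0.400: g = 0.1791, g' = -0.517 → ψ₂ = 0.747
  ψ₂ = 0.747: g = 0.0320, g' = -0.369 → ψ₂ = 0.833
  ψ₂ = 0.833: g = 0.0004, g' = -0.361 → ψ₂ = 0.834
Converged at ψ₂ = 0.834.
  1: x = 0.044, y = 0.137
  2: x = 0.089, y = 0.254
  3: x = 0.372, y = 0.339
  4: x = 0.495, y = 0.269

V/F (drum 2) = 0.834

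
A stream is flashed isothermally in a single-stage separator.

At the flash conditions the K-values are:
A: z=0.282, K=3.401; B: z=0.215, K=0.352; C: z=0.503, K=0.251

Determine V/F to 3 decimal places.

Newton–Raphson from V/F = 0.6:
  V/F = 0.600: g = -0.6348, g' = -1.445 → V/F = 0.161
  V/F = 0.161: g = -0.0954, g' = -1.323 → V/F = 0.089
  V/F = 0.089: g = 0.0068, g' = -1.530 → V/F = 0.093
Converged at V/F = 0.093.

V/F = 0.093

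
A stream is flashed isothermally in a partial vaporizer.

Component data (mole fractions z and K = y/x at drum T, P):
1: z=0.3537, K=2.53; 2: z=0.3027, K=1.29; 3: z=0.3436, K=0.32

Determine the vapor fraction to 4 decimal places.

ψ = 0.5445

Rachford–Rice: g(ψ) = Σ zᵢ(Kᵢ−1)/(1+ψ(Kᵢ−1)) = 0.
Check two-phase: ΣzᵢKᵢ = 1.3953 > 1 and Σzᵢ/Kᵢ = 1.4482 > 1, so g(0) = 0.3953 > 0 and g(1) = -0.4482 < 0.
Newton–Raphson from ψ = 0.69:
  ψ = 0.6900: g = -0.10379, g' = -0.7775 → ψ = 0.5565
  ψ = 0.5565: g = -0.00803, g' = -0.6716 → ψ = 0.5446
  ψ = 0.5446: g = -0.00003, g' = -0.6661 → ψ = 0.5445
Converged at ψ = 0.5445.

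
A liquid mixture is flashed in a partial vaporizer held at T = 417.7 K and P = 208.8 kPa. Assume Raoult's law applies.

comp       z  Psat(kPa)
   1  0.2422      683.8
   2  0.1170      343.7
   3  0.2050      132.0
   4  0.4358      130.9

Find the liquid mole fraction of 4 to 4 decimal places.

x_4 = 0.5492

Raoult's law: Kᵢ = Pᵢˢᵃᵗ/P = Pᵢˢᵃᵗ/208.8.
  K_1 = 683.8/208.8 = 3.274904, K_2 = 343.7/208.8 = 1.646073, K_3 = 132.0/208.8 = 0.632184, K_4 = 130.9/208.8 = 0.626916
Iterate (Newton) starting at β = 0.44:
  β = 0.4400: g = 0.04973, g' = -0.4690 → β = 0.5460
  β = 0.5460: g = 0.00307, g' = -0.4151 → β = 0.5534
  β = 0.5534: g = 0.00001, g' = -0.4122 → β = 0.5535
Converged at β = 0.5535.
Compositions from xᵢ = zᵢ/(1+β(Kᵢ−1)), yᵢ = Kᵢxᵢ:
  1: x = 0.1072, y = 0.3511
  2: x = 0.0862, y = 0.1419
  3: x = 0.2574, y = 0.1627
  4: x = 0.5492, y = 0.3443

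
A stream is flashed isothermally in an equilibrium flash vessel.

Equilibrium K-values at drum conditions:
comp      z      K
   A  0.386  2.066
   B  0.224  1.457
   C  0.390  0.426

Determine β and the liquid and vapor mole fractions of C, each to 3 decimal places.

β = 0.579, x_C = 0.584, y_C = 0.249

Material balance + equilibrium reduce to Σ zᵢ(Kᵢ−1)/(1+β(Kᵢ−1)) = 0.
g(0) = ΣzᵢKᵢ − 1 = 0.290 and g(1) = 1 − Σzᵢ/Kᵢ = -0.256, so a root lies in (0, 1).
Newton iteration, β⁰ = 0.34:
  β = 0.340: g = 0.1125, g' = -0.470 → β = 0.579
Converged at β = 0.579.
Compositions from xᵢ = zᵢ/(1+β(Kᵢ−1)), yᵢ = Kᵢxᵢ:
  A: x = 0.239, y = 0.493
  B: x = 0.177, y = 0.258
  C: x = 0.584, y = 0.249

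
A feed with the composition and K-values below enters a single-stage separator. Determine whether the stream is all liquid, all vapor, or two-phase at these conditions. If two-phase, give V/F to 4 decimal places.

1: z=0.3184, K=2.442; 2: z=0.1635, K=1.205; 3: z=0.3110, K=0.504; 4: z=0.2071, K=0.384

ΣzᵢKᵢ = 1.2108; Σzᵢ/Kᵢ = 1.4225.
Both exceed 1, so a two-phase solution exists.
Rachford–Rice: g(ψ) = Σ zᵢ(Kᵢ−1)/(1+ψ(Kᵢ−1)) = 0.
Newton iteration, ψ⁰ = 0.5:
  ψ = 0.5000: g = -0.09230, g' = -0.5286 → ψ = 0.3254
  ψ = 0.3254: g = 0.00043, g' = -0.5445 → ψ = 0.3262
Converged at ψ = 0.3262.

two-phase, V/F = 0.3262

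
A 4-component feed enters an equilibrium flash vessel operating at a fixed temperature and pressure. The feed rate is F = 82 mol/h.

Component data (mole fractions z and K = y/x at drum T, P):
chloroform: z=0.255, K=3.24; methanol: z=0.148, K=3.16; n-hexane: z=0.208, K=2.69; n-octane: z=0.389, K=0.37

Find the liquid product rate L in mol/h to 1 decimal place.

Iterate (Newton) starting at β = 0.5:
  β = 0.500: g = 0.2559, g' = -0.948 → β = 0.770
  β = 0.770: g = 0.0065, g' = -0.964 → β = 0.777
Converged at β = 0.777.
Then V = β·F = 0.7767·82 = 63.7 mol/h and L = F − V = 18.3 mol/h.

L = 18.3 mol/h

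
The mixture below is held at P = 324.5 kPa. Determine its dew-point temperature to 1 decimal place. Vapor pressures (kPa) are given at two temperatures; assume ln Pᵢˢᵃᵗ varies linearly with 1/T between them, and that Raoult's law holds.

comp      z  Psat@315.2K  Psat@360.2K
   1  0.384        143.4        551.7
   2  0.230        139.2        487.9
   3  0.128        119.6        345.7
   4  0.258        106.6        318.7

Dew-point temperature: Σzᵢ·P/Pᵢˢᵃᵗ(T) = 1. Interpolate ln Pᵢˢᵃᵗ = aᵢ + bᵢ/T.
  T = 315.2 K: ΣzᵢP/Pᵢˢᵃᵗ = 2.5378
  T = 360.2 K: ΣzᵢP/Pᵢˢᵃᵗ = 0.7617
  T = 337.7 K: ΣzᵢP/Pᵢˢᵃᵗ = 1.3334
  T = 348.9 K: ΣzᵢP/Pᵢˢᵃᵗ = 0.9996
  T = 343.3 K: ΣzᵢP/Pᵢˢᵃᵗ = 1.1516
  T = 346.1 K: ΣzᵢP/Pᵢˢᵃᵗ = 1.0723
Interpolating between 346.1 K and 348.9 K gives T ≈ 348.9 K.

T = 348.9 K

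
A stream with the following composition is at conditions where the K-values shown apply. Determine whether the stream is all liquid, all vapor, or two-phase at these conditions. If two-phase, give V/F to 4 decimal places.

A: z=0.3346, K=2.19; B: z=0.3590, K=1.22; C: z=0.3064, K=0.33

two-phase, V/F = 0.5234

ΣzᵢKᵢ = 1.2719; Σzᵢ/Kᵢ = 1.3755.
Both exceed 1, so a two-phase solution exists.
Material balance + equilibrium reduce to Σ zᵢ(Kᵢ−1)/(1+ψ(Kᵢ−1)) = 0.
Newton iteration, ψ⁰ = 0.43:
  ψ = 0.4300: g = 0.04718, g' = -0.4932 → ψ = 0.5257
  ψ = 0.5257: g = -0.00115, g' = -0.5210 → ψ = 0.5234
Converged at ψ = 0.5234.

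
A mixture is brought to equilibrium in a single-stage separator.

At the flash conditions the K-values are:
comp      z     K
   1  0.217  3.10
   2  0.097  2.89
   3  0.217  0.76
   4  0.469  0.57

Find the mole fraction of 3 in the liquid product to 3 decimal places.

x_3 = 0.247

Material balance + equilibrium reduce to Σ zᵢ(Kᵢ−1)/(1+V/F(Kᵢ−1)) = 0.
Feasibility: ΣzᵢKᵢ = 1.385, Σzᵢ/Kᵢ = 1.212 — both > 1, two phases present.
Newton iteration, V/F⁰ = 0.5:
  V/F = 0.500: g = 0.0005, g' = -0.476 → V/F = 0.501
Converged at V/F = 0.501.
Compositions from xᵢ = zᵢ/(1+V/F(Kᵢ−1)), yᵢ = Kᵢxᵢ:
  1: x = 0.106, y = 0.328
  2: x = 0.050, y = 0.144
  3: x = 0.247, y = 0.187
  4: x = 0.598, y = 0.341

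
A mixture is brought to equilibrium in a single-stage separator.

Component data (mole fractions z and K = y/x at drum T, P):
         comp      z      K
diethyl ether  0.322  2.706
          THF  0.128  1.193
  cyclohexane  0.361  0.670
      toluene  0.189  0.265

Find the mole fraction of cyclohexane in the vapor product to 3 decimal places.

y_cyclohexane = 0.281

Let ψ = V/F and solve Σ zᵢ(Kᵢ−1)/(1+ψ(Kᵢ−1)) = 0.
g(0) = ΣzᵢKᵢ − 1 = 0.316 and g(1) = 1 − Σzᵢ/Kᵢ = -0.478, so a root lies in (0, 1).
Iterate (Newton) starting at ψ = 0.53:
  ψ = 0.530: g = -0.0610, g' = -0.594 → ψ = 0.427
  ψ = 0.427: g = -0.0006, g' = -0.588 → ψ = 0.426
Converged at ψ = 0.426.
Compositions from xᵢ = zᵢ/(1+ψ(Kᵢ−1)), yᵢ = Kᵢxᵢ:
  diethyl ether: x = 0.186, y = 0.505
  THF: x = 0.118, y = 0.141
  cyclohexane: x = 0.420, y = 0.281
  toluene: x = 0.275, y = 0.073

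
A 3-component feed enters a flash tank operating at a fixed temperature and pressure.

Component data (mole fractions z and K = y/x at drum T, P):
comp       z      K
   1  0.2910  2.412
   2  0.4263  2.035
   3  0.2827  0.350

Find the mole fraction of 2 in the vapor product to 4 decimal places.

Let ψ = V/F and solve Σ zᵢ(Kᵢ−1)/(1+ψ(Kᵢ−1)) = 0.
Feasibility: ΣzᵢKᵢ = 1.6684, Σzᵢ/Kᵢ = 1.1378 — both > 1, two phases present.
Newton iteration, ψ⁰ = 0.46:
  ψ = 0.4600: g = 0.28587, g' = -0.6659 → ψ = 0.8893
  ψ = 0.8893: g = -0.02359, g' = -0.9087 → ψ = 0.8634
  ψ = 0.8634: g = -0.00058, g' = -0.8655 → ψ = 0.8627
Converged at ψ = 0.8627.
Compositions from xᵢ = zᵢ/(1+ψ(Kᵢ−1)), yᵢ = Kᵢxᵢ:
  1: x = 0.1312, y = 0.3164
  2: x = 0.2252, y = 0.4583
  3: x = 0.6436, y = 0.2253

y_2 = 0.4583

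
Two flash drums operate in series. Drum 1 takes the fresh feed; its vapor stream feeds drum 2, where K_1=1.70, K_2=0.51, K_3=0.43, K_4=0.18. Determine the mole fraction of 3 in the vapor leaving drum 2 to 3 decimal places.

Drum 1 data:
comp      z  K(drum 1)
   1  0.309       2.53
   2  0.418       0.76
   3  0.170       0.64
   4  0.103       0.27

y_3 (drum 2) = 0.060

Drum 1:
Let ψ₁ = V/F and solve Σ zᵢ(Kᵢ−1)/(1+ψ₁(Kᵢ−1)) = 0.
Check two-phase: ΣzᵢKᵢ = 1.236 > 1 and Σzᵢ/Kᵢ = 1.319 > 1, so g(0) = 0.236 > 0 and g(1) = -0.319 < 0.
Newton iteration, ψ₁⁰ = 0.5:
  ψ₁ = 0.500: g = -0.0392, g' = -0.432 → ψ₁ = 0.409
  ψ₁ = 0.409: g = 0.0004, g' = -0.445 → ψ₁ = 0.410
Converged at ψ₁ = 0.410.
Drum-1 compositions:
  1: x = 0.190, y = 0.480
  2: x = 0.464, y = 0.352
  3: x = 0.199, y = 0.128
  4: x = 0.147, y = 0.040
Drum-2 feed = drum-1 vapor: z₂ = (0.4803, 0.3524, 0.1277, 0.0397).
Drum 2:
Rachford–Rice: g(ψ₂) = Σ zᵢ(Kᵢ−1)/(1+ψ₂(Kᵢ−1)) = 0.
Feasibility: ΣzᵢKᵢ = 1.058, Σzᵢ/Kᵢ = 1.491 — both > 1, two phases present.
Iterate (Newton) starting at ψ₂ = 0.32:
  ψ₂ = 0.320: g = -0.0633, g' = -0.387 → ψ₂ = 0.157
  ψ₂ = 0.157: g = -0.0013, g' = -0.376 → ψ₂ = 0.153
Converged at ψ₂ = 0.153.
  1: x = 0.434, y = 0.737
  2: x = 0.381, y = 0.194
  3: x = 0.140, y = 0.060
  4: x = 0.045, y = 0.008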